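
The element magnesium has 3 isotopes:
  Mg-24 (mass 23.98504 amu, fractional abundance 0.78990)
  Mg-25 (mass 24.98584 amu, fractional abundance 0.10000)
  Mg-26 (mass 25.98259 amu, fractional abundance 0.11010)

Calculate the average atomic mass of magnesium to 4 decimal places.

24.3051 amu

Weight each isotope mass by its fractional abundance: 0.78990 × 23.98504 + 0.10000 × 24.98584 + 0.11010 × 25.98259
= 18.945783 + 2.498584 + 2.860683 = 24.305050 amu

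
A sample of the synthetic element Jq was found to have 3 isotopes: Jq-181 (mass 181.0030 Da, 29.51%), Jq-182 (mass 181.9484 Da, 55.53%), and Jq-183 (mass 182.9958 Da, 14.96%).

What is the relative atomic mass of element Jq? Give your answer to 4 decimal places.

The abundance-weighted mean is 0.2951 × 181.0030 + 0.5553 × 181.9484 + 0.1496 × 182.9958
= 53.41399 + 101.03595 + 27.37617 = 181.82611 Da

181.8261 Da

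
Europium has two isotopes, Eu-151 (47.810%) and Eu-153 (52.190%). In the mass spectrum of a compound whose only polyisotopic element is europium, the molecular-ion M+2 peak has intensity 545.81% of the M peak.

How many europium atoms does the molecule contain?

5

For n independent Eu atoms, I(M+2)/I(M) = n · (abundance Eu-153) / (abundance Eu-151) = n · 0.52190/0.47810.
n = 5.4581 × 0.47810/0.52190 = 5.00 ≈ 5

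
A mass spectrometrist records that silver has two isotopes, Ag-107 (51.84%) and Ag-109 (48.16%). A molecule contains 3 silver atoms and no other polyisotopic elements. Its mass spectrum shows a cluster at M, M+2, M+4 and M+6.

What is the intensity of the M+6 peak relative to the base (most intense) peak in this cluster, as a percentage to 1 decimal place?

28.8%

Term probabilities: M 0.1393, M+2 0.3883, M+4 0.3607, M+6 0.1117. Base peak = M+2.
P(M+2) = C(3,1) × 0.5184^2 × 0.4816^1 = 3 × 0.26873856 × 0.4816 = 0.388273 (base)
P(M+6) = C(3,3) × 0.5184^0 × 0.4816^3 = 1 × 1.0000 × 0.11170161 = 0.111702
Relative intensity = 0.111702 / 0.388273 × 100 = 28.8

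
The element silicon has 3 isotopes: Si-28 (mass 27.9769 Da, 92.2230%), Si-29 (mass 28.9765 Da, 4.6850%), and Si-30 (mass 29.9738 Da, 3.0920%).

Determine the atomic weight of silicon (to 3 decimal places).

The abundance-weighted mean is 0.922230 × 27.9769 + 0.046850 × 28.9765 + 0.030920 × 29.9738
= 25.80114 + 1.35755 + 0.92679 = 28.08548 Da

28.085 Da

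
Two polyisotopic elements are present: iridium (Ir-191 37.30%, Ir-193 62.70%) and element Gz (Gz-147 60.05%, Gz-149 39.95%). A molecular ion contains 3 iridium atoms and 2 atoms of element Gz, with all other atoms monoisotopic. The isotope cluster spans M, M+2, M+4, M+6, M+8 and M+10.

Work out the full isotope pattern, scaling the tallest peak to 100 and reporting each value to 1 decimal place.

Iridium pattern (n=3): 0.05189512 : 0.26170165 : 0.43991135 : 0.24649188
Element Gz pattern (n=2): 0.36060025 : 0.4797995 : 0.15960025
Convolve the two distributions (both contribute in 2-u steps):
  M: 0.05189512×0.36060025 = 0.018713
  M+2: 0.05189512×0.4797995 + 0.26170165×0.36060025 = 0.119269
  M+4: 0.05189512×0.15960025 + 0.26170165×0.4797995 + 0.43991135×0.36060025 = 0.292479
  M+6: 0.26170165×0.15960025 + 0.43991135×0.4797995 + 0.24649188×0.36060025 = 0.341722
  M+8: 0.43991135×0.15960025 + 0.24649188×0.4797995 = 0.188477
  M+10: 0.24649188×0.15960025 = 0.039340
Scale to base peak (0.341722) = 100: 5.5 : 34.9 : 85.6 : 100.0 : 55.2 : 11.5

5.5 : 34.9 : 85.6 : 100.0 : 55.2 : 11.5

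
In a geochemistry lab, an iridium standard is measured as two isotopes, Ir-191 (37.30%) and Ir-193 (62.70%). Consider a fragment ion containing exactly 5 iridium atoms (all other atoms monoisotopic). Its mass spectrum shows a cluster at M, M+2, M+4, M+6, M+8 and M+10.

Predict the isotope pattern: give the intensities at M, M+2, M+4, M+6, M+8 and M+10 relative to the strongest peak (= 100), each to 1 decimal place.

Each Ir atom is independently Ir-191 (p = 0.3730) or Ir-193 (q = 0.6270); the cluster is the binomial expansion (p + q)^5.
P(M) = 0.3730^5 = 0.007220
P(M+2) = 5 × 0.3730^4 × 0.6270^1 = 0.060684
P(M+4) = 10 × 0.3730^3 × 0.6270^2 = 0.204015
P(M+6) = 10 × 0.3730^2 × 0.6270^3 = 0.342942
P(M+8) = 5 × 0.3730^1 × 0.6270^4 = 0.288237
P(M+10) = 0.6270^5 = 0.096903
The M+6 peak is largest (0.342942); scaling to 100 gives 2.1 : 17.7 : 59.5 : 100.0 : 84.0 : 28.3.

2.1 : 17.7 : 59.5 : 100.0 : 84.0 : 28.3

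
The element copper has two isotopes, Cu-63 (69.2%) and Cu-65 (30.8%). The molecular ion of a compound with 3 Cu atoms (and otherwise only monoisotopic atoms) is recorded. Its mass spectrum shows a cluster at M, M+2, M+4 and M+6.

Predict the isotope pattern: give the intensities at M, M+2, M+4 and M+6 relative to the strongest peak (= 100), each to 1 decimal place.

74.9 : 100.0 : 44.5 : 6.6

Each Cu atom is independently Cu-63 (p = 0.692) or Cu-65 (q = 0.308); the cluster is the binomial expansion (p + q)^3.
P(M) = 0.692^3 = 0.331374
P(M+2) = 3 × 0.692^2 × 0.308^1 = 0.442470
P(M+4) = 3 × 0.692^1 × 0.308^2 = 0.196938
P(M+6) = 0.308^3 = 0.029218
The M+2 peak is largest (0.442470); scaling to 100 gives 74.9 : 100.0 : 44.5 : 6.6.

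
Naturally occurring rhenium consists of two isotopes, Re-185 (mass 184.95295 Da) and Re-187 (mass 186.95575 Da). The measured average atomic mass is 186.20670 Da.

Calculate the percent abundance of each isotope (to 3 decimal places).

Writing the weighted mean with unknown fraction x of Re-185:
184.95295·x + 186.95575·(1 − x) = 186.20670
(184.95295 − 186.95575)·x = 186.20670 − 186.95575
x = -0.74905 / -2.00280 = 0.37400 → 37.400% Re-185, 62.600% Re-187.

Re-185: 37.400%, Re-187: 62.600%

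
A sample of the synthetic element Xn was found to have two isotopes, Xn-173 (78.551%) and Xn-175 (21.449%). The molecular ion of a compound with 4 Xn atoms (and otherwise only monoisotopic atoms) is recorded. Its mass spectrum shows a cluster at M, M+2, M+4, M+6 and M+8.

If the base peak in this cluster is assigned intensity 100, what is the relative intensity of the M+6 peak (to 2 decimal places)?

(0.78551 + 0.21449)^4 gives M 0.3807, M+2 0.4158, M+4 0.1703, M+6 0.0310, M+8 0.0021; the largest is M+2.
P(M+2) = C(4,1) × 0.78551^3 × 0.21449^1 = 4 × 0.48468006 × 0.21449 = 0.415836 (base)
P(M+6) = C(4,3) × 0.78551^1 × 0.21449^3 = 4 × 0.78551 × 0.00986782 = 0.031005
Relative intensity = 0.031005 / 0.415836 × 100 = 7.46

7.46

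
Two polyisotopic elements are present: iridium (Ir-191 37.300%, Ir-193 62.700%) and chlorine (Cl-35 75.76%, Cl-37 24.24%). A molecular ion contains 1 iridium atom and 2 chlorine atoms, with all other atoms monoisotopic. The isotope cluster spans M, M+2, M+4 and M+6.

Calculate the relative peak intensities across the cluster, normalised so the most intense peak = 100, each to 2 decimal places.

Iridium pattern (n=1): 0.3730 : 0.6270
Chlorine pattern (n=2): 0.57395776 : 0.36728448 : 0.05875776
Convolve the two distributions (both contribute in 2-u steps):
  M: 0.3730×0.57395776 = 0.214086
  M+2: 0.3730×0.36728448 + 0.6270×0.57395776 = 0.496869
  M+4: 0.3730×0.05875776 + 0.6270×0.36728448 = 0.252204
  M+6: 0.6270×0.05875776 = 0.036841
Scale to base peak (0.496869) = 100: 43.09 : 100.00 : 50.76 : 7.41

43.09 : 100.00 : 50.76 : 7.41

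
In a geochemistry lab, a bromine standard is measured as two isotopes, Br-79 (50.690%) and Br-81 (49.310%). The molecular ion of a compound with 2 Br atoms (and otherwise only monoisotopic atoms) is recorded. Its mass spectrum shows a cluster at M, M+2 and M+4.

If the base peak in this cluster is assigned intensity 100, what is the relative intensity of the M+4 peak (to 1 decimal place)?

48.6

Term probabilities: M 0.2569, M+2 0.4999, M+4 0.2431. Base peak = M+2.
P(M+2) = C(2,1) × 0.50690^1 × 0.49310^1 = 2 × 0.5069 × 0.4931 = 0.499905 (base)
P(M+4) = C(2,2) × 0.50690^0 × 0.49310^2 = 1 × 1.0000 × 0.24314761 = 0.243148
Relative intensity = 0.243148 / 0.499905 × 100 = 48.6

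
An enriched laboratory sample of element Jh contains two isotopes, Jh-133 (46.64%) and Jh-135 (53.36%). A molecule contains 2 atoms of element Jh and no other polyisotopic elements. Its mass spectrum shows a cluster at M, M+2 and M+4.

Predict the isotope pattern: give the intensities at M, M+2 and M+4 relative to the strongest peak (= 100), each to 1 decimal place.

43.7 : 100.0 : 57.2

Each Jh atom is independently Jh-133 (p = 0.4664) or Jh-135 (q = 0.5336); the cluster is the binomial expansion (p + q)^2.
P(M) = 0.4664^2 = 0.217529
P(M+2) = 2 × 0.4664^1 × 0.5336^1 = 0.497742
P(M+4) = 0.5336^2 = 0.284729
The M+2 peak is largest (0.497742); scaling to 100 gives 43.7 : 100.0 : 57.2.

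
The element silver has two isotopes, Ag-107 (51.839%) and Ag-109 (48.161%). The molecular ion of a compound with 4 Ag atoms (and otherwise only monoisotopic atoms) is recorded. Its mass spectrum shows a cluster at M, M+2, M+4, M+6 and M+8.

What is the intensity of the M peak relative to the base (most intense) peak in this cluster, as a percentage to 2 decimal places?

Binomial terms of (0.51839 + 0.48161)^4: M 0.0722, M+2 0.2684, M+4 0.3740, M+6 0.2316, M+8 0.0538 → M+4 is the base peak.
P(M+4) = C(4,2) × 0.51839^2 × 0.48161^2 = 6 × 0.26872819 × 0.23194819 = 0.373986 (base)
P(M) = C(4,0) × 0.51839^4 × 0.48161^0 = 1 × 0.07221484 × 1.0000 = 0.072215
Relative intensity = 0.072215 / 0.373986 × 100 = 19.31

19.31%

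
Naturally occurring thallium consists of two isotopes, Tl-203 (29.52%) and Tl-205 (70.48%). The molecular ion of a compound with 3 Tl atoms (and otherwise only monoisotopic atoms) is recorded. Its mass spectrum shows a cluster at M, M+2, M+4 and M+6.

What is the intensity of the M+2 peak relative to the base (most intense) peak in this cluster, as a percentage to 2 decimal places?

(0.2952 + 0.7048)^3 gives M 0.0257, M+2 0.1843, M+4 0.4399, M+6 0.3501; the largest is M+4.
P(M+4) = C(3,2) × 0.2952^1 × 0.7048^2 = 3 × 0.2952 × 0.49674304 = 0.439916 (base)
P(M+2) = C(3,1) × 0.2952^2 × 0.7048^1 = 3 × 0.08714304 × 0.7048 = 0.184255
Relative intensity = 0.184255 / 0.439916 × 100 = 41.88

41.88%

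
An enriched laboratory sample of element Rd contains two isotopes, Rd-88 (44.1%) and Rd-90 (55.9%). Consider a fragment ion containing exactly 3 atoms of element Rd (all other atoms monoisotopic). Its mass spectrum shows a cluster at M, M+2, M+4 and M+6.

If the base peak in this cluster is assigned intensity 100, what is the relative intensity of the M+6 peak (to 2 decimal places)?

(0.441 + 0.559)^3 gives M 0.0858, M+2 0.3261, M+4 0.4134, M+6 0.1747; the largest is M+4.
P(M+4) = C(3,2) × 0.441^1 × 0.559^2 = 3 × 0.4410 × 0.312481 = 0.413412 (base)
P(M+6) = C(3,3) × 0.441^0 × 0.559^3 = 1 × 1.0000 × 0.17467688 = 0.174677
Relative intensity = 0.174677 / 0.413412 × 100 = 42.25

42.25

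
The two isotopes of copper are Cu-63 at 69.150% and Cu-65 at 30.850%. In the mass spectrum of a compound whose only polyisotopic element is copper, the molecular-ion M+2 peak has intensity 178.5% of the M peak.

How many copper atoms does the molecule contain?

4

With n Cu atoms, P(M+2)/P(M) = C(n,1)·p^(n−1)q / p^n = n·q/p = n · 0.30850/0.69150.
n = 1.785 × 0.69150/0.30850 = 4.00 ≈ 4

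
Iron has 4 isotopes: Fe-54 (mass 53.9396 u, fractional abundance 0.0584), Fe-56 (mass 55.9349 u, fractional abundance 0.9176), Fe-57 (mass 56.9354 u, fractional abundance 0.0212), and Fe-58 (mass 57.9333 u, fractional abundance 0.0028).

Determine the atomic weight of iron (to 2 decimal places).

55.85 u

Ar = Σ fᵢ·mᵢ = 0.0584 × 53.9396 + 0.9176 × 55.9349 + 0.0212 × 56.9354 + 0.0028 × 57.9333
= 3.15007 + 51.32586 + 1.20703 + 0.16221 = 55.84517 u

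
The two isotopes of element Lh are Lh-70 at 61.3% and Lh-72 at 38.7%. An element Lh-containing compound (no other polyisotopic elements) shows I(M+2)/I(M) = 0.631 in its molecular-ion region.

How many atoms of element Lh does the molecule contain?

1

For n independent Lh atoms, I(M+2)/I(M) = n · (abundance Lh-72) / (abundance Lh-70) = n · 0.387/0.613.
n = 0.631 × 0.613/0.387 = 1.00 ≈ 1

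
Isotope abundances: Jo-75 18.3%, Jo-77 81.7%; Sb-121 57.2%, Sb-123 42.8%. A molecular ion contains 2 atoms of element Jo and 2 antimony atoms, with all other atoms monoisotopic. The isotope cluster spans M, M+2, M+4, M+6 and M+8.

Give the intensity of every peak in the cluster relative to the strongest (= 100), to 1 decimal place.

2.9 : 29.9 : 97.2 : 100.0 : 32.0

Element Jo pattern (n=2): 0.033489 : 0.299022 : 0.667489
Antimony pattern (n=2): 0.327184 : 0.489632 : 0.183184
Convolve the two distributions (both contribute in 2-u steps):
  M: 0.033489×0.327184 = 0.010957
  M+2: 0.033489×0.489632 + 0.299022×0.327184 = 0.114233
  M+4: 0.033489×0.183184 + 0.299022×0.489632 + 0.667489×0.327184 = 0.370937
  M+6: 0.299022×0.183184 + 0.667489×0.489632 = 0.381600
  M+8: 0.667489×0.183184 = 0.122273
Scale to base peak (0.381600) = 100: 2.9 : 29.9 : 97.2 : 100.0 : 32.0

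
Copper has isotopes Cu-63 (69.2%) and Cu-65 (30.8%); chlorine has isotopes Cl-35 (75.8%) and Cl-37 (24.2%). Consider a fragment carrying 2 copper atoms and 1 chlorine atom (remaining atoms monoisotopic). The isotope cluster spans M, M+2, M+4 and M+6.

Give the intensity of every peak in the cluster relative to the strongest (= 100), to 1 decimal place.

82.7 : 100.0 : 39.9 : 5.2

Copper pattern (n=2): 0.478864 : 0.426272 : 0.094864
Chlorine pattern (n=1): 0.7580 : 0.2420
Convolve the two distributions (both contribute in 2-u steps):
  M: 0.478864×0.7580 = 0.362979
  M+2: 0.478864×0.2420 + 0.426272×0.7580 = 0.438999
  M+4: 0.426272×0.2420 + 0.094864×0.7580 = 0.175065
  M+6: 0.094864×0.2420 = 0.022957
Scale to base peak (0.438999) = 100: 82.7 : 100.0 : 39.9 : 5.2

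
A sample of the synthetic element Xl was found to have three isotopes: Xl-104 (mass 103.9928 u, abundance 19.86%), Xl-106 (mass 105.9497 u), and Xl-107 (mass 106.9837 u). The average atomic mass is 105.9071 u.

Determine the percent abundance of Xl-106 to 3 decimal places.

Let x and y be the fractions of Xl-106 and Xl-107. Then x + y = 1 − 0.1986 = 0.8014 and 105.9497x + 106.9837y = 105.9071 − 0.1986×103.9928 = 85.25412992.
Substituting: 105.9497x + 106.9837(0.8014 − x) = 85.25412992
(105.9497 − 106.9837)x = -0.48260726  ⇒  x = 0.46674, y = 0.33466
Xl-106: 46.674%, Xl-107: 33.466%.

46.674%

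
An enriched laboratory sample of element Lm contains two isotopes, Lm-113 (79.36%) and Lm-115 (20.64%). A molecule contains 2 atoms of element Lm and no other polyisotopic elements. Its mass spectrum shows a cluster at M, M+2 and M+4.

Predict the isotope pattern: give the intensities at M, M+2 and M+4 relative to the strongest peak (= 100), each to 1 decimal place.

100.0 : 52.0 : 6.8

Each Lm atom is independently Lm-113 (p = 0.7936) or Lm-115 (q = 0.2064); the cluster is the binomial expansion (p + q)^2.
P(M) = 0.7936^2 = 0.629801
P(M+2) = 2 × 0.7936^1 × 0.2064^1 = 0.327598
P(M+4) = 0.2064^2 = 0.042601
The M peak is largest (0.629801); scaling to 100 gives 100.0 : 52.0 : 6.8.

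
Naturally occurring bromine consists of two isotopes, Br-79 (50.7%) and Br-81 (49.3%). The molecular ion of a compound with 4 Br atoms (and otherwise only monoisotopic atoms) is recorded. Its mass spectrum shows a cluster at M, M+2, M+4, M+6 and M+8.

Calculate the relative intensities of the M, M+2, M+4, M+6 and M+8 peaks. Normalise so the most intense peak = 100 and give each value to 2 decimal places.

17.63 : 68.56 : 100.00 : 64.83 : 15.76

The 4 Br atoms are independent, so intensities follow the terms of (0.507 + 0.493)^4.
P(M) = 0.507^4 = 0.066074
P(M+2) = 4 × 0.507^3 × 0.493^1 = 0.256999
P(M+4) = 6 × 0.507^2 × 0.493^2 = 0.374853
P(M+6) = 4 × 0.507^1 × 0.493^3 = 0.243001
P(M+8) = 0.493^4 = 0.059073
The M+4 peak is largest (0.374853); scaling to 100 gives 17.63 : 68.56 : 100.00 : 64.83 : 15.76.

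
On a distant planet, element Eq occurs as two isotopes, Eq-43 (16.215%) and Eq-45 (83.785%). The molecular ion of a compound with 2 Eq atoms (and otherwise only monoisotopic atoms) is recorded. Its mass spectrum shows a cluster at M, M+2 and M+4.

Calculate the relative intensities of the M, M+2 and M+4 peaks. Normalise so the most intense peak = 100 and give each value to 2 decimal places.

3.75 : 38.71 : 100.00

The 2 Eq atoms are independent, so intensities follow the terms of (0.16215 + 0.83785)^2.
P(M) = 0.16215^2 = 0.026293
P(M+2) = 2 × 0.16215^1 × 0.83785^1 = 0.271715
P(M+4) = 0.83785^2 = 0.701993
The M+4 peak is largest (0.701993); scaling to 100 gives 3.75 : 38.71 : 100.00.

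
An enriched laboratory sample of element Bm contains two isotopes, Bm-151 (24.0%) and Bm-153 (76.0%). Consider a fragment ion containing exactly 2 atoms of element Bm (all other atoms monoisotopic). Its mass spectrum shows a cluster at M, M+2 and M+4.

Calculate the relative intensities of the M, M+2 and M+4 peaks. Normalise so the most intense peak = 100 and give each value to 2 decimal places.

The 2 Bm atoms are independent, so intensities follow the terms of (0.240 + 0.760)^2.
P(M) = 0.240^2 = 0.057600
P(M+2) = 2 × 0.240^1 × 0.760^1 = 0.364800
P(M+4) = 0.760^2 = 0.577600
The M+4 peak is largest (0.577600); scaling to 100 gives 9.97 : 63.16 : 100.00.

9.97 : 63.16 : 100.00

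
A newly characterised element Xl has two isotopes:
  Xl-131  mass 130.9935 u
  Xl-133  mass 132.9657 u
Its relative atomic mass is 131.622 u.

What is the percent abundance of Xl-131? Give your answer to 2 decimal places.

68.13%

Writing the weighted mean with unknown fraction x of Xl-131:
130.9935·x + 132.9657·(1 − x) = 131.622
(130.9935 − 132.9657)·x = 131.622 − 132.9657
x = -1.3437 / -1.9722 = 0.68132 → 68.13% Xl-131, 31.87% Xl-133.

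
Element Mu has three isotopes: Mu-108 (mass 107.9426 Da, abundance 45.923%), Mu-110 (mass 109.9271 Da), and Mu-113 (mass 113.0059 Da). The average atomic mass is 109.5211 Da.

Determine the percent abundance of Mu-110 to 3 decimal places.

37.663%

The remaining 54.077% is split between Mu-110 (fraction x) and Mu-113 (fraction 0.54077 − x).
Substituting: 109.9271x + 113.0059(0.54077 − x) = 59.950619802
(109.9271 − 113.0059)x = -1.159580741  ⇒  x = 0.37663, y = 0.16414
Mu-110: 37.663%, Mu-113: 16.414%.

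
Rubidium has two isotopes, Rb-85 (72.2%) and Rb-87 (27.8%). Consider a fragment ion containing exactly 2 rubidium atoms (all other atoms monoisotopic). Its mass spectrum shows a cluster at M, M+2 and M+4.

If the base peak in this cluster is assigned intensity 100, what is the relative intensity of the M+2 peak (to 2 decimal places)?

Binomial terms of (0.722 + 0.278)^2: M 0.5213, M+2 0.4014, M+4 0.0773 → M is the base peak.
P(M) = C(2,0) × 0.722^2 × 0.278^0 = 1 × 0.521284 × 1.0000 = 0.521284 (base)
P(M+2) = C(2,1) × 0.722^1 × 0.278^1 = 2 × 0.7220 × 0.2780 = 0.401432
Relative intensity = 0.401432 / 0.521284 × 100 = 77.01

77.01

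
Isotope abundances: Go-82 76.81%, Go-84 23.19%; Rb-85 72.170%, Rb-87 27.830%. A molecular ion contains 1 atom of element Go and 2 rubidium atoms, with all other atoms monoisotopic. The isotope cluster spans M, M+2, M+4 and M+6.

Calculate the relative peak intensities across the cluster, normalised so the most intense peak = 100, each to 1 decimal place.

Element Go pattern (n=1): 0.7681 : 0.2319
Rubidium pattern (n=2): 0.52085089 : 0.40169822 : 0.07745089
Convolve the two distributions (both contribute in 2-u steps):
  M: 0.7681×0.52085089 = 0.400066
  M+2: 0.7681×0.40169822 + 0.2319×0.52085089 = 0.429330
  M+4: 0.7681×0.07745089 + 0.2319×0.40169822 = 0.152644
  M+6: 0.2319×0.07745089 = 0.017961
Scale to base peak (0.429330) = 100: 93.2 : 100.0 : 35.6 : 4.2

93.2 : 100.0 : 35.6 : 4.2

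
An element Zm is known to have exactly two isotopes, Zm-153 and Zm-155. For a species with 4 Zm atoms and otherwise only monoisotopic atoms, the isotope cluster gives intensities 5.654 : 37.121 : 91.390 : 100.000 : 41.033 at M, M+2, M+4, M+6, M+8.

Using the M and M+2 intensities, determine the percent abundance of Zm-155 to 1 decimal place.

62.1%

Write p for the Zm-153 fraction. I(M+2)/I(M) = [C(4,1)·p^3·(1−p)] / p^4 = 4·(1−p)/p = 37.121/5.654 = 6.5654
(1−p)/p = 6.5654/4 = 1.6414  ⇒  p = 1/(1 + 1.6414) = 0.3786
Zm-153: 37.9%, Zm-155: 62.1%.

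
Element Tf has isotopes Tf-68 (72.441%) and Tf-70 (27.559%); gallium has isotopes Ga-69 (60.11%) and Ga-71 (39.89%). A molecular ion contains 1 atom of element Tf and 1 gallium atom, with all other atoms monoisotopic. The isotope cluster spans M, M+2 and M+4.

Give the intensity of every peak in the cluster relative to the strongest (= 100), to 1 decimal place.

95.8 : 100.0 : 24.2

Element Tf pattern (n=1): 0.72441 : 0.27559
Gallium pattern (n=1): 0.6011 : 0.3989
Convolve the two distributions (both contribute in 2-u steps):
  M: 0.72441×0.6011 = 0.435443
  M+2: 0.72441×0.3989 + 0.27559×0.6011 = 0.454624
  M+4: 0.27559×0.3989 = 0.109933
Scale to base peak (0.454624) = 100: 95.8 : 100.0 : 24.2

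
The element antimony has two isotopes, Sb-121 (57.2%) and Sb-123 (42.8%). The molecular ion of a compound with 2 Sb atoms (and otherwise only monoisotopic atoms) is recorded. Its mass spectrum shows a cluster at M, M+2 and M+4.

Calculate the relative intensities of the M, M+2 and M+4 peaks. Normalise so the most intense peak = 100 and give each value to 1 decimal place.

66.8 : 100.0 : 37.4

Expanding (0.572 + 0.428)^2:
P(M) = 0.572^2 = 0.327184
P(M+2) = 2 × 0.572^1 × 0.428^1 = 0.489632
P(M+4) = 0.428^2 = 0.183184
The M+2 peak is largest (0.489632); scaling to 100 gives 66.8 : 100.0 : 37.4.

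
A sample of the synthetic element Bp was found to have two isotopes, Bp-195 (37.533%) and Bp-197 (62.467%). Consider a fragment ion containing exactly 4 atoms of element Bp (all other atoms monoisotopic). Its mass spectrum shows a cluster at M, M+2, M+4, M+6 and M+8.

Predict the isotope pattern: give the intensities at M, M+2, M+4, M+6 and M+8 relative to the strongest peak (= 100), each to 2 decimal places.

5.42 : 36.10 : 90.13 : 100.00 : 41.61

Each Bp atom is independently Bp-195 (p = 0.37533) or Bp-197 (q = 0.62467); the cluster is the binomial expansion (p + q)^4.
P(M) = 0.37533^4 = 0.019845
P(M+2) = 4 × 0.37533^3 × 0.62467^1 = 0.132114
P(M+4) = 6 × 0.37533^2 × 0.62467^2 = 0.329822
P(M+6) = 4 × 0.37533^1 × 0.62467^3 = 0.365953
P(M+8) = 0.62467^4 = 0.152266
The M+6 peak is largest (0.365953); scaling to 100 gives 5.42 : 36.10 : 90.13 : 100.00 : 41.61.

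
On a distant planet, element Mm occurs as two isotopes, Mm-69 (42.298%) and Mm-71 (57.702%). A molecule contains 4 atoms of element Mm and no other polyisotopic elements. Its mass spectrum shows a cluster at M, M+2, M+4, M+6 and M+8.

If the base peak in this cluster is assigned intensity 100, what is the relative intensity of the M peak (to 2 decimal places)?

Binomial terms of (0.42298 + 0.57702)^4: M 0.0320, M+2 0.1747, M+4 0.3574, M+6 0.3251, M+8 0.1109 → M+4 is the base peak.
P(M+4) = C(4,2) × 0.42298^2 × 0.57702^2 = 6 × 0.17891208 × 0.33295208 = 0.357415 (base)
P(M) = C(4,0) × 0.42298^4 × 0.57702^0 = 1 × 0.03200953 × 1.0000 = 0.032010
Relative intensity = 0.032010 / 0.357415 × 100 = 8.96

8.96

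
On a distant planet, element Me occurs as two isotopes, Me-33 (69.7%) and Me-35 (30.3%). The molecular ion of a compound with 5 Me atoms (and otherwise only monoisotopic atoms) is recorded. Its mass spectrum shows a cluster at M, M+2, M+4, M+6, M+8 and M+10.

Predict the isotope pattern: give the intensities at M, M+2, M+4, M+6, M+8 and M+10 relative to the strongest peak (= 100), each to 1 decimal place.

Each Me atom is independently Me-33 (p = 0.697) or Me-35 (q = 0.303); the cluster is the binomial expansion (p + q)^5.
P(M) = 0.697^5 = 0.164499
P(M+2) = 5 × 0.697^4 × 0.303^1 = 0.357556
P(M+4) = 10 × 0.697^3 × 0.303^2 = 0.310873
P(M+6) = 10 × 0.697^2 × 0.303^3 = 0.135143
P(M+8) = 5 × 0.697^1 × 0.303^4 = 0.029375
P(M+10) = 0.303^5 = 0.002554
The M+2 peak is largest (0.357556); scaling to 100 gives 46.0 : 100.0 : 86.9 : 37.8 : 8.2 : 0.7.

46.0 : 100.0 : 86.9 : 37.8 : 8.2 : 0.7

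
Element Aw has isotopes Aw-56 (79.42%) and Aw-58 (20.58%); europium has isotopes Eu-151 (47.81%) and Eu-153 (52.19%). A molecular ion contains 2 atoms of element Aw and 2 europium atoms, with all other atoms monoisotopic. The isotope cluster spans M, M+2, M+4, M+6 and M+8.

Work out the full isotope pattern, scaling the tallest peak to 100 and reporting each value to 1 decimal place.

Element Aw pattern (n=2): 0.63075364 : 0.32689272 : 0.04235364
Europium pattern (n=2): 0.22857961 : 0.49904078 : 0.27237961
Convolve the two distributions (both contribute in 2-u steps):
  M: 0.63075364×0.22857961 = 0.144177
  M+2: 0.63075364×0.49904078 + 0.32689272×0.22857961 = 0.389493
  M+4: 0.63075364×0.27237961 + 0.32689272×0.49904078 + 0.04235364×0.22857961 = 0.344618
  M+6: 0.32689272×0.27237961 + 0.04235364×0.49904078 = 0.110175
  M+8: 0.04235364×0.27237961 = 0.011536
Scale to base peak (0.389493) = 100: 37.0 : 100.0 : 88.5 : 28.3 : 3.0

37.0 : 100.0 : 88.5 : 28.3 : 3.0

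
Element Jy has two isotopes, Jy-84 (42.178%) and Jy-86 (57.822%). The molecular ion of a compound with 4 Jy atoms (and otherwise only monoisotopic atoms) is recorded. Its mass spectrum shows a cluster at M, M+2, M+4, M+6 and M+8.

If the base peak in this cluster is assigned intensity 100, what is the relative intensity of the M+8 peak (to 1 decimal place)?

31.3

Binomial terms of (0.42178 + 0.57822)^4: M 0.0316, M+2 0.1735, M+4 0.3569, M+6 0.3262, M+8 0.1118 → M+4 is the base peak.
P(M+4) = C(4,2) × 0.42178^2 × 0.57822^2 = 6 × 0.17789837 × 0.33433837 = 0.356870 (base)
P(M+8) = C(4,4) × 0.42178^0 × 0.57822^4 = 1 × 1.0000 × 0.11178214 = 0.111782
Relative intensity = 0.111782 / 0.356870 × 100 = 31.3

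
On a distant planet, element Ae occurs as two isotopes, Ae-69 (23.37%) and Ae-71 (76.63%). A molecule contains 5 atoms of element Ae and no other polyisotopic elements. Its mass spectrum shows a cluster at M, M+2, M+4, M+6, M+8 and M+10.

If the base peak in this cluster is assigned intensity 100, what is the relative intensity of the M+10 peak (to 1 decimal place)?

65.6

Binomial terms of (0.2337 + 0.7663)^5: M 0.0007, M+2 0.0114, M+4 0.0750, M+6 0.2458, M+8 0.4029, M+10 0.2642 → M+8 is the base peak.
P(M+8) = C(5,4) × 0.2337^1 × 0.7663^4 = 5 × 0.2337 × 0.34482227 = 0.402925 (base)
P(M+10) = C(5,5) × 0.2337^0 × 0.7663^5 = 1 × 1.0000 × 0.2642373 = 0.264237
Relative intensity = 0.264237 / 0.402925 × 100 = 65.6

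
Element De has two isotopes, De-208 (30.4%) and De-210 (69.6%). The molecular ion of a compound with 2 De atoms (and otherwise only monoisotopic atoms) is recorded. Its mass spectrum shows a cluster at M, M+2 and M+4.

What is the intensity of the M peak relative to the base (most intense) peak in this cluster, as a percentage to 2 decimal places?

Binomial terms of (0.304 + 0.696)^2: M 0.0924, M+2 0.4232, M+4 0.4844 → M+4 is the base peak.
P(M+4) = C(2,2) × 0.304^0 × 0.696^2 = 1 × 1.0000 × 0.484416 = 0.484416 (base)
P(M) = C(2,0) × 0.304^2 × 0.696^0 = 1 × 0.092416 × 1.0000 = 0.092416
Relative intensity = 0.092416 / 0.484416 × 100 = 19.08

19.08%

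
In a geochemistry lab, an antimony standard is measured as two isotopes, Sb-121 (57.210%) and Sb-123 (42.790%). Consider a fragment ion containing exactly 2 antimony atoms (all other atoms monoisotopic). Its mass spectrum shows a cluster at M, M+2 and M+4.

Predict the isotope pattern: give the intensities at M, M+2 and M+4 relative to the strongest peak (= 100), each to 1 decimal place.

Expanding (0.57210 + 0.42790)^2:
P(M) = 0.57210^2 = 0.327298
P(M+2) = 2 × 0.57210^1 × 0.42790^1 = 0.489603
P(M+4) = 0.42790^2 = 0.183098
The M+2 peak is largest (0.489603); scaling to 100 gives 66.8 : 100.0 : 37.4.

66.8 : 100.0 : 37.4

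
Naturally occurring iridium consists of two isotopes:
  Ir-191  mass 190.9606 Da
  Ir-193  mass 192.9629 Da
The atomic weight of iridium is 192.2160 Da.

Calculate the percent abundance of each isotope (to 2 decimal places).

With x = fraction of Ir-191 (so Ir-193 is 1 − x):
190.9606·x + 192.9629·(1 − x) = 192.2160
(190.9606 − 192.9629)·x = 192.2160 − 192.9629
x = -0.7469 / -2.0023 = 0.37302 → 37.30% Ir-191, 62.70% Ir-193.

Ir-191: 37.30%, Ir-193: 62.70%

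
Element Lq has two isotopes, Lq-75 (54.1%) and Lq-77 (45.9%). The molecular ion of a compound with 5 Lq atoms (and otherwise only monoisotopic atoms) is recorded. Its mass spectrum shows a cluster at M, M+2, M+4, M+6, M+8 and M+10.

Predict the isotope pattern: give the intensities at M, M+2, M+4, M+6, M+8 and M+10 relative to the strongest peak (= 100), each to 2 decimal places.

Each Lq atom is independently Lq-75 (p = 0.541) or Lq-77 (q = 0.459); the cluster is the binomial expansion (p + q)^5.
P(M) = 0.541^5 = 0.046343
P(M+2) = 5 × 0.541^4 × 0.459^1 = 0.196595
P(M+4) = 10 × 0.541^3 × 0.459^2 = 0.333593
P(M+6) = 10 × 0.541^2 × 0.459^3 = 0.283030
P(M+8) = 5 × 0.541^1 × 0.459^4 = 0.120065
P(M+10) = 0.459^5 = 0.020373
The M+4 peak is largest (0.333593); scaling to 100 gives 13.89 : 58.93 : 100.00 : 84.84 : 35.99 : 6.11.

13.89 : 58.93 : 100.00 : 84.84 : 35.99 : 6.11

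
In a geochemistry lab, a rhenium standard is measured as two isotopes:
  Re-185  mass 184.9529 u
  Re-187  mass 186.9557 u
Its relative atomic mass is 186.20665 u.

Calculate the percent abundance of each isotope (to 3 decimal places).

Writing the weighted mean with unknown fraction x of Re-185:
184.9529·x + 186.9557·(1 − x) = 186.20665
(184.9529 − 186.9557)·x = 186.20665 − 186.9557
x = -0.74905 / -2.0028 = 0.37400 → 37.400% Re-185, 62.600% Re-187.

Re-185: 37.400%, Re-187: 62.600%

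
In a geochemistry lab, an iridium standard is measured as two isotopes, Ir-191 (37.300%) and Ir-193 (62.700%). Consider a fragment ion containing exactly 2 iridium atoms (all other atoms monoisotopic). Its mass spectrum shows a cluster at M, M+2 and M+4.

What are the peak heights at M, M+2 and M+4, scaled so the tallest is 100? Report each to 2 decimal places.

29.74 : 100.00 : 84.05

Expanding (0.37300 + 0.62700)^2:
P(M) = 0.37300^2 = 0.139129
P(M+2) = 2 × 0.37300^1 × 0.62700^1 = 0.467742
P(M+4) = 0.62700^2 = 0.393129
The M+2 peak is largest (0.467742); scaling to 100 gives 29.74 : 100.00 : 84.05.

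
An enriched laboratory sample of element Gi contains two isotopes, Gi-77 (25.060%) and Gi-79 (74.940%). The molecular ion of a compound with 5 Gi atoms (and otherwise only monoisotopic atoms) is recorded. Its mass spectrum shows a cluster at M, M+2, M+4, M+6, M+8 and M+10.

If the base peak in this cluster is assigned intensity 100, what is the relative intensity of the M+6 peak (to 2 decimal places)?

66.88

Term probabilities: M 0.0010, M+2 0.0148, M+4 0.0884, M+6 0.2643, M+8 0.3952, M+10 0.2364. Base peak = M+8.
P(M+8) = C(5,4) × 0.25060^1 × 0.74940^4 = 5 × 0.2506 × 0.31539496 = 0.395190 (base)
P(M+6) = C(5,3) × 0.25060^2 × 0.74940^3 = 10 × 0.06280036 × 0.42086331 = 0.264304
Relative intensity = 0.264304 / 0.395190 × 100 = 66.88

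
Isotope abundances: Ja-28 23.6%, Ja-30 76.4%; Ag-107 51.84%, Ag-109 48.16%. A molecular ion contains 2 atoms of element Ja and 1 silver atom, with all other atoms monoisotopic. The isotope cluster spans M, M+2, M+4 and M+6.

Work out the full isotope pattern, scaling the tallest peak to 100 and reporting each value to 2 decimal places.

Element Ja pattern (n=2): 0.055696 : 0.360608 : 0.583696
Silver pattern (n=1): 0.5184 : 0.4816
Convolve the two distributions (both contribute in 2-u steps):
  M: 0.055696×0.5184 = 0.028873
  M+2: 0.055696×0.4816 + 0.360608×0.5184 = 0.213762
  M+4: 0.360608×0.4816 + 0.583696×0.5184 = 0.476257
  M+6: 0.583696×0.4816 = 0.281108
Scale to base peak (0.476257) = 100: 6.06 : 44.88 : 100.00 : 59.02

6.06 : 44.88 : 100.00 : 59.02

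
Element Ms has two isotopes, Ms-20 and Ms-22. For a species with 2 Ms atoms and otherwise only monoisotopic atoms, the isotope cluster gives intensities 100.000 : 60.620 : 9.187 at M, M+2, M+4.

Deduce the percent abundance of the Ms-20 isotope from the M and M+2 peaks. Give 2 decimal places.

Let p = fractional abundance of Ms-20. I(M+2)/I(M) = [C(2,1)·p^1·(1−p)] / p^2 = 2·(1−p)/p = 60.620/100.000 = 0.6062
(1−p)/p = 0.6062/2 = 0.3031  ⇒  p = 1/(1 + 0.3031) = 0.7674
Ms-20: 76.74%, Ms-22: 23.26%.

76.74%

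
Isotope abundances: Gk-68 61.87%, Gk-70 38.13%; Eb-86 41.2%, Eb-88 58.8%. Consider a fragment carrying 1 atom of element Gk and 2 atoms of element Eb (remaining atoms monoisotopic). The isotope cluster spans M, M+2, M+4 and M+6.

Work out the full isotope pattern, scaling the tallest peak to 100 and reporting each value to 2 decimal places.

Element Gk pattern (n=1): 0.6187 : 0.3813
Element Eb pattern (n=2): 0.169744 : 0.484512 : 0.345744
Convolve the two distributions (both contribute in 2-u steps):
  M: 0.6187×0.169744 = 0.105021
  M+2: 0.6187×0.484512 + 0.3813×0.169744 = 0.364491
  M+4: 0.6187×0.345744 + 0.3813×0.484512 = 0.398656
  M+6: 0.3813×0.345744 = 0.131832
Scale to base peak (0.398656) = 100: 26.34 : 91.43 : 100.00 : 33.07

26.34 : 91.43 : 100.00 : 33.07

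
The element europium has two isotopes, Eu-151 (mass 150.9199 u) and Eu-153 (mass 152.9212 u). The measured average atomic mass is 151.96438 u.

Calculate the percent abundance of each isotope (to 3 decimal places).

Let x be the fractional abundance of Eu-151; then Eu-153 has abundance 1 − x.
150.9199·x + 152.9212·(1 − x) = 151.96438
(150.9199 − 152.9212)·x = 151.96438 − 152.9212
x = -0.95682 / -2.0013 = 0.47810 → 47.810% Eu-151, 52.190% Eu-153.

Eu-151: 47.810%, Eu-153: 52.190%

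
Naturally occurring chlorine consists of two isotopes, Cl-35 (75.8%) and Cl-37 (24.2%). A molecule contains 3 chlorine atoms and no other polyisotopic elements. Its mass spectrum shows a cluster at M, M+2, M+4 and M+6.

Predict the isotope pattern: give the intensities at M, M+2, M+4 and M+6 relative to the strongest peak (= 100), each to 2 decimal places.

100.00 : 95.78 : 30.58 : 3.25

Expanding (0.758 + 0.242)^3:
P(M) = 0.758^3 = 0.435520
P(M+2) = 3 × 0.758^2 × 0.242^1 = 0.417133
P(M+4) = 3 × 0.758^1 × 0.242^2 = 0.133175
P(M+6) = 0.242^3 = 0.014172
The M peak is largest (0.435520); scaling to 100 gives 100.00 : 95.78 : 30.58 : 3.25.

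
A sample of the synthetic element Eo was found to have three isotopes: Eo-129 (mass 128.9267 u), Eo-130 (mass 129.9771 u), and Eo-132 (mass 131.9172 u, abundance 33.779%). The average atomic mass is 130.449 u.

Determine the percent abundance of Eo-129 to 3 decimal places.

17.464%

The remaining 66.221% is split between Eo-129 (fraction x) and Eo-130 (fraction 0.66221 − x).
Substituting: 128.9267x + 129.9771(0.66221 − x) = 85.888689012
(128.9267 − 129.9771)x = -0.183446379  ⇒  x = 0.17464, y = 0.48757
Eo-129: 17.464%, Eo-130: 48.757%.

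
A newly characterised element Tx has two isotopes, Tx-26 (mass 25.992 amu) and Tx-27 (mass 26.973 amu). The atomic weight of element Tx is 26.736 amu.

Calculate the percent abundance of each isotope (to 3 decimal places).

Writing the weighted mean with unknown fraction x of Tx-26:
25.992·x + 26.973·(1 − x) = 26.736
(25.992 − 26.973)·x = 26.736 − 26.973
x = -0.237 / -0.981 = 0.24159 → 24.159% Tx-26, 75.841% Tx-27.

Tx-26: 24.159%, Tx-27: 75.841%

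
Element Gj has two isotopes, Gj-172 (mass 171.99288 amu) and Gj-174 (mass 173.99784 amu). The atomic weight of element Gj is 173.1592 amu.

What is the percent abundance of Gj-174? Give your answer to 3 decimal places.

58.172%

Writing the weighted mean with unknown fraction x of Gj-172:
171.99288·x + 173.99784·(1 − x) = 173.1592
(171.99288 − 173.99784)·x = 173.1592 − 173.99784
x = -0.83864 / -2.00496 = 0.41828 → 41.828% Gj-172, 58.172% Gj-174.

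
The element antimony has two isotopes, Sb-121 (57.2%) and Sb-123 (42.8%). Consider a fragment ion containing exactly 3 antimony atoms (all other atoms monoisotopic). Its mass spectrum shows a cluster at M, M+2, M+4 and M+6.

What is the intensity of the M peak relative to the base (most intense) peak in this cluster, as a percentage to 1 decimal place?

44.5%

Term probabilities: M 0.1871, M+2 0.4201, M+4 0.3143, M+6 0.0784. Base peak = M+2.
P(M+2) = C(3,1) × 0.572^2 × 0.428^1 = 3 × 0.327184 × 0.4280 = 0.420104 (base)
P(M) = C(3,0) × 0.572^3 × 0.428^0 = 1 × 0.18714925 × 1.0000 = 0.187149
Relative intensity = 0.187149 / 0.420104 × 100 = 44.5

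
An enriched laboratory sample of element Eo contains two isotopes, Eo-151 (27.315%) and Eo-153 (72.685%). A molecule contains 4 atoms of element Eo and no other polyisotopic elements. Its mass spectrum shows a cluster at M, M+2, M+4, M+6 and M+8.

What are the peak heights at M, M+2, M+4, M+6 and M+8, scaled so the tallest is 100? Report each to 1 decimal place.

1.3 : 14.1 : 56.4 : 100.0 : 66.5

Expanding (0.27315 + 0.72685)^4:
P(M) = 0.27315^4 = 0.005567
P(M+2) = 4 × 0.27315^3 × 0.72685^1 = 0.059253
P(M+4) = 6 × 0.27315^2 × 0.72685^2 = 0.236507
P(M+6) = 4 × 0.27315^1 × 0.72685^3 = 0.419561
P(M+8) = 0.72685^4 = 0.279112
The M+6 peak is largest (0.419561); scaling to 100 gives 1.3 : 14.1 : 56.4 : 100.0 : 66.5.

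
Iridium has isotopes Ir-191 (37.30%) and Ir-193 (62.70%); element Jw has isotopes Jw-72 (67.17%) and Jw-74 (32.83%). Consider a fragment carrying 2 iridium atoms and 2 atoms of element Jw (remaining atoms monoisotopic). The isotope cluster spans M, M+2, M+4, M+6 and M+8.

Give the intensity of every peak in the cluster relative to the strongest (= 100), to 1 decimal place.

15.7 : 68.3 : 100.0 : 56.1 : 10.6

Iridium pattern (n=2): 0.139129 : 0.467742 : 0.393129
Element Jw pattern (n=2): 0.45118089 : 0.44103822 : 0.10778089
Convolve the two distributions (both contribute in 2-u steps):
  M: 0.139129×0.45118089 = 0.062772
  M+2: 0.139129×0.44103822 + 0.467742×0.45118089 = 0.272397
  M+4: 0.139129×0.10778089 + 0.467742×0.44103822 + 0.393129×0.45118089 = 0.398660
  M+6: 0.467742×0.10778089 + 0.393129×0.44103822 = 0.223799
  M+8: 0.393129×0.10778089 = 0.042372
Scale to base peak (0.398660) = 100: 15.7 : 68.3 : 100.0 : 56.1 : 10.6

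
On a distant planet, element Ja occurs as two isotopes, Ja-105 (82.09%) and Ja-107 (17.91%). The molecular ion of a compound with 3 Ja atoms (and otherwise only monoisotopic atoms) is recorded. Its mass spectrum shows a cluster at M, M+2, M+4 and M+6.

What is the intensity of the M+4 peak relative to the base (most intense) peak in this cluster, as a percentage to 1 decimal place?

Binomial terms of (0.8209 + 0.1791)^3: M 0.5532, M+2 0.3621, M+4 0.0790, M+6 0.0057 → M is the base peak.
P(M) = C(3,0) × 0.8209^3 × 0.1791^0 = 1 × 0.55318547 × 1.0000 = 0.553185 (base)
P(M+4) = C(3,2) × 0.8209^1 × 0.1791^2 = 3 × 0.8209 × 0.03207681 = 0.078996
Relative intensity = 0.078996 / 0.553185 × 100 = 14.3

14.3%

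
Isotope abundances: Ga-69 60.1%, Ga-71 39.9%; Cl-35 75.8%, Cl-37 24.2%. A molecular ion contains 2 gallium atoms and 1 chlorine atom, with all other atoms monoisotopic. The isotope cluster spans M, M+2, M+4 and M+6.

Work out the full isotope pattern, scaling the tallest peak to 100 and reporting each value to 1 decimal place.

60.7 : 100.0 : 52.5 : 8.5

Gallium pattern (n=2): 0.361201 : 0.479598 : 0.159201
Chlorine pattern (n=1): 0.7580 : 0.2420
Convolve the two distributions (both contribute in 2-u steps):
  M: 0.361201×0.7580 = 0.273790
  M+2: 0.361201×0.2420 + 0.479598×0.7580 = 0.450946
  M+4: 0.479598×0.2420 + 0.159201×0.7580 = 0.236737
  M+6: 0.159201×0.2420 = 0.038527
Scale to base peak (0.450946) = 100: 60.7 : 100.0 : 52.5 : 8.5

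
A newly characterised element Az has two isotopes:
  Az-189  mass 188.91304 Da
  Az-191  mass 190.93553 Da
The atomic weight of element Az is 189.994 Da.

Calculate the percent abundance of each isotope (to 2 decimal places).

Az-189: 46.55%, Az-191: 53.45%

With x = fraction of Az-189 (so Az-191 is 1 − x):
188.91304·x + 190.93553·(1 − x) = 189.994
(188.91304 − 190.93553)·x = 189.994 − 190.93553
x = -0.94153 / -2.02249 = 0.46553 → 46.55% Az-189, 53.45% Az-191.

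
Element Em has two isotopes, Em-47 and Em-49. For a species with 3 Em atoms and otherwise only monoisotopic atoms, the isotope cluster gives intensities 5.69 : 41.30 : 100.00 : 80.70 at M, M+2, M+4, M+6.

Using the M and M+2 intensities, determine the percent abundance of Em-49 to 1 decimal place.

70.8%

Write p for the Em-47 fraction. I(M+2)/I(M) = [C(3,1)·p^2·(1−p)] / p^3 = 3·(1−p)/p = 41.30/5.69 = 7.2583
(1−p)/p = 7.2583/3 = 2.4194  ⇒  p = 1/(1 + 2.4194) = 0.2924
Em-47: 29.2%, Em-49: 70.8%.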